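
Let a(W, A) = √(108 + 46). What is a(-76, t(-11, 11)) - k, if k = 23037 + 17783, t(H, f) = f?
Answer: -40820 + √154 ≈ -40808.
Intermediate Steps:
a(W, A) = √154
k = 40820
a(-76, t(-11, 11)) - k = √154 - 1*40820 = √154 - 40820 = -40820 + √154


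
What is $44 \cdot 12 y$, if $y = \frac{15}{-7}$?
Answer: $- \frac{7920}{7} \approx -1131.4$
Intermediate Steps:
$y = - \frac{15}{7}$ ($y = 15 \left(- \frac{1}{7}\right) = - \frac{15}{7} \approx -2.1429$)
$44 \cdot 12 y = 44 \cdot 12 \left(- \frac{15}{7}\right) = 44 \left(- \frac{180}{7}\right) = - \frac{7920}{7}$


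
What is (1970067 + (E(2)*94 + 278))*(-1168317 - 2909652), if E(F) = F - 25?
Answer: -8026189260327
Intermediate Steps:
E(F) = -25 + F
(1970067 + (E(2)*94 + 278))*(-1168317 - 2909652) = (1970067 + ((-25 + 2)*94 + 278))*(-1168317 - 2909652) = (1970067 + (-23*94 + 278))*(-4077969) = (1970067 + (-2162 + 278))*(-4077969) = (1970067 - 1884)*(-4077969) = 1968183*(-4077969) = -8026189260327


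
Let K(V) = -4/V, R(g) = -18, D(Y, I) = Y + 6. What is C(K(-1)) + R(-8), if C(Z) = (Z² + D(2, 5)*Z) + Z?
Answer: 34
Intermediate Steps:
D(Y, I) = 6 + Y
C(Z) = Z² + 9*Z (C(Z) = (Z² + (6 + 2)*Z) + Z = (Z² + 8*Z) + Z = Z² + 9*Z)
C(K(-1)) + R(-8) = (-4/(-1))*(9 - 4/(-1)) - 18 = (-4*(-1))*(9 - 4*(-1)) - 18 = 4*(9 + 4) - 18 = 4*13 - 18 = 52 - 18 = 34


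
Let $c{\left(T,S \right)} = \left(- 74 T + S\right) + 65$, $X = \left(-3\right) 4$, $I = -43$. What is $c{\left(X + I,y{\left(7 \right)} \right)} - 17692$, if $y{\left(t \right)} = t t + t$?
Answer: $-13501$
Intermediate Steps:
$y{\left(t \right)} = t + t^{2}$ ($y{\left(t \right)} = t^{2} + t = t + t^{2}$)
$X = -12$
$c{\left(T,S \right)} = 65 + S - 74 T$ ($c{\left(T,S \right)} = \left(S - 74 T\right) + 65 = 65 + S - 74 T$)
$c{\left(X + I,y{\left(7 \right)} \right)} - 17692 = \left(65 + 7 \left(1 + 7\right) - 74 \left(-12 - 43\right)\right) - 17692 = \left(65 + 7 \cdot 8 - -4070\right) - 17692 = \left(65 + 56 + 4070\right) - 17692 = 4191 - 17692 = -13501$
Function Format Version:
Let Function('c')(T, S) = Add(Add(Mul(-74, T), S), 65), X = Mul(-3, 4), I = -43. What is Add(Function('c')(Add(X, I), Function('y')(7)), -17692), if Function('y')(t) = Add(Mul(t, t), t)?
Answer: -13501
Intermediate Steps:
Function('y')(t) = Add(t, Pow(t, 2)) (Function('y')(t) = Add(Pow(t, 2), t) = Add(t, Pow(t, 2)))
X = -12
Function('c')(T, S) = Add(65, S, Mul(-74, T)) (Function('c')(T, S) = Add(Add(S, Mul(-74, T)), 65) = Add(65, S, Mul(-74, T)))
Add(Function('c')(Add(X, I), Function('y')(7)), -17692) = Add(Add(65, Mul(7, Add(1, 7)), Mul(-74, Add(-12, -43))), -17692) = Add(Add(65, Mul(7, 8), Mul(-74, -55)), -17692) = Add(Add(65, 56, 4070), -17692) = Add(4191, -17692) = -13501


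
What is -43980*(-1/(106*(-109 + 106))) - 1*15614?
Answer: -834872/53 ≈ -15752.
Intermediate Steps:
-43980*(-1/(106*(-109 + 106))) - 1*15614 = -43980/((-3*(-106))) - 15614 = -43980/318 - 15614 = -43980*1/318 - 15614 = -7330/53 - 15614 = -834872/53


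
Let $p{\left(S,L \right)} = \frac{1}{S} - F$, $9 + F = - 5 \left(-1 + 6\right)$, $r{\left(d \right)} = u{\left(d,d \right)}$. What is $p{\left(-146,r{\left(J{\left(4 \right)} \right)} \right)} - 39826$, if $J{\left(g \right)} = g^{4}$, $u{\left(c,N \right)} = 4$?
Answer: $- \frac{5809633}{146} \approx -39792.0$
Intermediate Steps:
$r{\left(d \right)} = 4$
$F = -34$ ($F = -9 - 5 \left(-1 + 6\right) = -9 - 25 = -34$)
$p{\left(S,L \right)} = 34 + \frac{1}{S}$ ($p{\left(S,L \right)} = \frac{1}{S} - -34 = \frac{1}{S} + 34 = 34 + \frac{1}{S}$)
$p{\left(-146,r{\left(J{\left(4 \right)} \right)} \right)} - 39826 = \left(34 + \frac{1}{-146}\right) - 39826 = \left(34 - \frac{1}{146}\right) - 39826 = \frac{4963}{146} - 39826 = - \frac{5809633}{146}$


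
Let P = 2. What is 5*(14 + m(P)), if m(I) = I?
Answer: 80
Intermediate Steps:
5*(14 + m(P)) = 5*(14 + 2) = 5*16 = 80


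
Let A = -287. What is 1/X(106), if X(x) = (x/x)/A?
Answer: -287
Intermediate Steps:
X(x) = -1/287 (X(x) = (x/x)/(-287) = 1*(-1/287) = -1/287)
1/X(106) = 1/(-1/287) = -287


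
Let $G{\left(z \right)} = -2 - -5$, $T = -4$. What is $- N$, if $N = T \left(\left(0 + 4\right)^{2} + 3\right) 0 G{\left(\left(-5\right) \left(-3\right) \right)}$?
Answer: $0$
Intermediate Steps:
$G{\left(z \right)} = 3$ ($G{\left(z \right)} = -2 + 5 = 3$)
$N = 0$ ($N = - 4 \left(\left(0 + 4\right)^{2} + 3\right) 0 \cdot 3 = - 4 \left(4^{2} + 3\right) 0 \cdot 3 = - 4 \left(16 + 3\right) 0 \cdot 3 = - 4 \cdot 19 \cdot 0 \cdot 3 = \left(-4\right) 0 \cdot 3 = 0 \cdot 3 = 0$)
$- N = \left(-1\right) 0 = 0$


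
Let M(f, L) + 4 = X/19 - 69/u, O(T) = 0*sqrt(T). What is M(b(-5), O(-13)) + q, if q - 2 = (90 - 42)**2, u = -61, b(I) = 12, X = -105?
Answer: 2662924/1159 ≈ 2297.6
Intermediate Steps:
O(T) = 0
M(f, L) = -9730/1159 (M(f, L) = -4 + (-105/19 - 69/(-61)) = -4 + (-105*1/19 - 69*(-1/61)) = -4 + (-105/19 + 69/61) = -4 - 5094/1159 = -9730/1159)
q = 2306 (q = 2 + (90 - 42)**2 = 2 + 48**2 = 2 + 2304 = 2306)
M(b(-5), O(-13)) + q = -9730/1159 + 2306 = 2662924/1159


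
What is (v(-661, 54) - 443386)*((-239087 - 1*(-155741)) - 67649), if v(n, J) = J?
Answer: 66940915340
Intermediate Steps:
(v(-661, 54) - 443386)*((-239087 - 1*(-155741)) - 67649) = (54 - 443386)*((-239087 - 1*(-155741)) - 67649) = -443332*((-239087 + 155741) - 67649) = -443332*(-83346 - 67649) = -443332*(-150995) = 66940915340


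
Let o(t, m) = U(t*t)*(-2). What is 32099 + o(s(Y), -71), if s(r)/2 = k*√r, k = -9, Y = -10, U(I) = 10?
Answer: 32079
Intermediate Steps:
s(r) = -18*√r (s(r) = 2*(-9*√r) = -18*√r)
o(t, m) = -20 (o(t, m) = 10*(-2) = -20)
32099 + o(s(Y), -71) = 32099 - 20 = 32079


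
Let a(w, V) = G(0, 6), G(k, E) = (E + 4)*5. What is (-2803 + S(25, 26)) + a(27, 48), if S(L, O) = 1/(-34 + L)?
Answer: -24778/9 ≈ -2753.1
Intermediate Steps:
G(k, E) = 20 + 5*E (G(k, E) = (4 + E)*5 = 20 + 5*E)
a(w, V) = 50 (a(w, V) = 20 + 5*6 = 20 + 30 = 50)
(-2803 + S(25, 26)) + a(27, 48) = (-2803 + 1/(-34 + 25)) + 50 = (-2803 + 1/(-9)) + 50 = (-2803 - ⅑) + 50 = -25228/9 + 50 = -24778/9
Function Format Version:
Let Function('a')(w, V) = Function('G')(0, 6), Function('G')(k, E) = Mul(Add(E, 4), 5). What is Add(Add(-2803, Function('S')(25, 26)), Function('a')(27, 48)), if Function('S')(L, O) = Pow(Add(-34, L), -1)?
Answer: Rational(-24778, 9) ≈ -2753.1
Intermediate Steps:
Function('G')(k, E) = Add(20, Mul(5, E)) (Function('G')(k, E) = Mul(Add(4, E), 5) = Add(20, Mul(5, E)))
Function('a')(w, V) = 50 (Function('a')(w, V) = Add(20, Mul(5, 6)) = Add(20, 30) = 50)
Add(Add(-2803, Function('S')(25, 26)), Function('a')(27, 48)) = Add(Add(-2803, Pow(Add(-34, 25), -1)), 50) = Add(Add(-2803, Pow(-9, -1)), 50) = Add(Add(-2803, Rational(-1, 9)), 50) = Add(Rational(-25228, 9), 50) = Rational(-24778, 9)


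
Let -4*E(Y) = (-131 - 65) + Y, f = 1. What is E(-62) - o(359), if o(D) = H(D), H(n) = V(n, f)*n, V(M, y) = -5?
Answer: 3719/2 ≈ 1859.5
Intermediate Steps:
E(Y) = 49 - Y/4 (E(Y) = -((-131 - 65) + Y)/4 = -(-196 + Y)/4 = 49 - Y/4)
H(n) = -5*n
o(D) = -5*D
E(-62) - o(359) = (49 - ¼*(-62)) - (-5)*359 = (49 + 31/2) - 1*(-1795) = 129/2 + 1795 = 3719/2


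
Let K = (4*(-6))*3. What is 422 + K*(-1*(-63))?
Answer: -4114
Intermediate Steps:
K = -72 (K = -24*3 = -72)
422 + K*(-1*(-63)) = 422 - (-72)*(-63) = 422 - 72*63 = 422 - 4536 = -4114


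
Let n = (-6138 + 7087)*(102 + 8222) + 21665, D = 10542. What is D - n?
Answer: -7910599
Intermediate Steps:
n = 7921141 (n = 949*8324 + 21665 = 7899476 + 21665 = 7921141)
D - n = 10542 - 1*7921141 = 10542 - 7921141 = -7910599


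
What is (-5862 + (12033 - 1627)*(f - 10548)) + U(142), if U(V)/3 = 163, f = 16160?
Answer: 58393099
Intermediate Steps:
U(V) = 489 (U(V) = 3*163 = 489)
(-5862 + (12033 - 1627)*(f - 10548)) + U(142) = (-5862 + (12033 - 1627)*(16160 - 10548)) + 489 = (-5862 + 10406*5612) + 489 = (-5862 + 58398472) + 489 = 58392610 + 489 = 58393099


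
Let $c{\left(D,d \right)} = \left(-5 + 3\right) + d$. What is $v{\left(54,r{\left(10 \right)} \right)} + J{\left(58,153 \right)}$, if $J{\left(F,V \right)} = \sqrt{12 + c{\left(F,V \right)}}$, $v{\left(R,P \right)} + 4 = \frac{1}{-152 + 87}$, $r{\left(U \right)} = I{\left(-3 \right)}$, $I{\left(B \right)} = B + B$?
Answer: $- \frac{261}{65} + \sqrt{163} \approx 8.7518$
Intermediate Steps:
$I{\left(B \right)} = 2 B$
$r{\left(U \right)} = -6$ ($r{\left(U \right)} = 2 \left(-3\right) = -6$)
$c{\left(D,d \right)} = -2 + d$
$v{\left(R,P \right)} = - \frac{261}{65}$ ($v{\left(R,P \right)} = -4 + \frac{1}{-152 + 87} = -4 + \frac{1}{-65} = -4 - \frac{1}{65} = - \frac{261}{65}$)
$J{\left(F,V \right)} = \sqrt{10 + V}$ ($J{\left(F,V \right)} = \sqrt{12 + \left(-2 + V\right)} = \sqrt{10 + V}$)
$v{\left(54,r{\left(10 \right)} \right)} + J{\left(58,153 \right)} = - \frac{261}{65} + \sqrt{10 + 153} = - \frac{261}{65} + \sqrt{163}$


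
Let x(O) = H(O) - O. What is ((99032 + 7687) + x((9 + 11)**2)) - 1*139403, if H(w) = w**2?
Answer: 126916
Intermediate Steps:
x(O) = O**2 - O
((99032 + 7687) + x((9 + 11)**2)) - 1*139403 = ((99032 + 7687) + (9 + 11)**2*(-1 + (9 + 11)**2)) - 1*139403 = (106719 + 20**2*(-1 + 20**2)) - 139403 = (106719 + 400*(-1 + 400)) - 139403 = (106719 + 400*399) - 139403 = (106719 + 159600) - 139403 = 266319 - 139403 = 126916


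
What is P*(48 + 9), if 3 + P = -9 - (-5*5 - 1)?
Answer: 798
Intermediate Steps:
P = 14 (P = -3 + (-9 - (-5*5 - 1)) = -3 + (-9 - (-25 - 1)) = -3 + (-9 - 1*(-26)) = -3 + (-9 + 26) = -3 + 17 = 14)
P*(48 + 9) = 14*(48 + 9) = 14*57 = 798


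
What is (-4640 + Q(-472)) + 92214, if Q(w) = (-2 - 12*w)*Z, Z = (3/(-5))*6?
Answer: 335954/5 ≈ 67191.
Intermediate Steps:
Z = -18/5 (Z = (3*(-1/5))*6 = -3/5*6 = -18/5 ≈ -3.6000)
Q(w) = 36/5 + 216*w/5 (Q(w) = (-2 - 12*w)*(-18/5) = 36/5 + 216*w/5)
(-4640 + Q(-472)) + 92214 = (-4640 + (36/5 + (216/5)*(-472))) + 92214 = (-4640 + (36/5 - 101952/5)) + 92214 = (-4640 - 101916/5) + 92214 = -125116/5 + 92214 = 335954/5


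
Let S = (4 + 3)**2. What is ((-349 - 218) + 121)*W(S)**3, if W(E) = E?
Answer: -52471454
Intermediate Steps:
S = 49 (S = 7**2 = 49)
((-349 - 218) + 121)*W(S)**3 = ((-349 - 218) + 121)*49**3 = (-567 + 121)*117649 = -446*117649 = -52471454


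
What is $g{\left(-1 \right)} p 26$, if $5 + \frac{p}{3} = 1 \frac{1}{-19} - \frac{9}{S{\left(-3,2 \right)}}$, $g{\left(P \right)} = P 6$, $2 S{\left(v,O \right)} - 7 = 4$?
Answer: $\frac{654264}{209} \approx 3130.4$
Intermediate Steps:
$S{\left(v,O \right)} = \frac{11}{2}$ ($S{\left(v,O \right)} = \frac{7}{2} + \frac{1}{2} \cdot 4 = \frac{7}{2} + 2 = \frac{11}{2}$)
$g{\left(P \right)} = 6 P$
$p = - \frac{4194}{209}$ ($p = -15 + 3 \left(1 \frac{1}{-19} - \frac{9}{\frac{11}{2}}\right) = -15 + 3 \left(1 \left(- \frac{1}{19}\right) - \frac{18}{11}\right) = -15 + 3 \left(- \frac{1}{19} - \frac{18}{11}\right) = -15 + 3 \left(- \frac{353}{209}\right) = -15 - \frac{1059}{209} = - \frac{4194}{209} \approx -20.067$)
$g{\left(-1 \right)} p 26 = 6 \left(-1\right) \left(- \frac{4194}{209}\right) 26 = \left(-6\right) \left(- \frac{4194}{209}\right) 26 = \frac{25164}{209} \cdot 26 = \frac{654264}{209}$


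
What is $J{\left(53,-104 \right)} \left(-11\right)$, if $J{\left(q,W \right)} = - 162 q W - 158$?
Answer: $-9820646$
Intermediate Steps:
$J{\left(q,W \right)} = -158 - 162 W q$ ($J{\left(q,W \right)} = - 162 W q - 158 = -158 - 162 W q$)
$J{\left(53,-104 \right)} \left(-11\right) = \left(-158 - \left(-16848\right) 53\right) \left(-11\right) = \left(-158 + 892944\right) \left(-11\right) = 892786 \left(-11\right) = -9820646$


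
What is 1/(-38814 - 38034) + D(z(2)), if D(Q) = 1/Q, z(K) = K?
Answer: 38423/76848 ≈ 0.49999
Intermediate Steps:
1/(-38814 - 38034) + D(z(2)) = 1/(-38814 - 38034) + 1/2 = 1/(-76848) + 1/2 = -1/76848 + 1/2 = 38423/76848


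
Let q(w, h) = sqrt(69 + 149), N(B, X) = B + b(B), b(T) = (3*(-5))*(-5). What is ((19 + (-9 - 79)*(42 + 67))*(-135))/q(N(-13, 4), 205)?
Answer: 1292355*sqrt(218)/218 ≈ 87529.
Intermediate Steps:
b(T) = 75 (b(T) = -15*(-5) = 75)
N(B, X) = 75 + B (N(B, X) = B + 75 = 75 + B)
q(w, h) = sqrt(218)
((19 + (-9 - 79)*(42 + 67))*(-135))/q(N(-13, 4), 205) = ((19 + (-9 - 79)*(42 + 67))*(-135))/(sqrt(218)) = ((19 - 88*109)*(-135))*(sqrt(218)/218) = ((19 - 9592)*(-135))*(sqrt(218)/218) = (-9573*(-135))*(sqrt(218)/218) = 1292355*(sqrt(218)/218) = 1292355*sqrt(218)/218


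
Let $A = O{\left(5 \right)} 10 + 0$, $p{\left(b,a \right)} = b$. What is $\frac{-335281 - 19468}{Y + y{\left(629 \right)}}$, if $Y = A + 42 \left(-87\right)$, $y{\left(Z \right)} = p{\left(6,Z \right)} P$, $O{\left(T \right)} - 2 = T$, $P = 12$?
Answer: $\frac{354749}{3512} \approx 101.01$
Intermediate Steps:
$O{\left(T \right)} = 2 + T$
$A = 70$ ($A = \left(2 + 5\right) 10 + 0 = 7 \cdot 10 + 0 = 70 + 0 = 70$)
$y{\left(Z \right)} = 72$ ($y{\left(Z \right)} = 6 \cdot 12 = 72$)
$Y = -3584$ ($Y = 70 + 42 \left(-87\right) = 70 - 3654 = -3584$)
$\frac{-335281 - 19468}{Y + y{\left(629 \right)}} = \frac{-335281 - 19468}{-3584 + 72} = - \frac{354749}{-3512} = \left(-354749\right) \left(- \frac{1}{3512}\right) = \frac{354749}{3512}$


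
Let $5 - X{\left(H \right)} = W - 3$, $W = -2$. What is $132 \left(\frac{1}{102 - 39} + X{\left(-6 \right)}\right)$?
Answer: $\frac{27764}{21} \approx 1322.1$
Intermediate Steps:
$X{\left(H \right)} = 10$ ($X{\left(H \right)} = 5 - \left(-2 - 3\right) = 5 - -5 = 5 + 5 = 10$)
$132 \left(\frac{1}{102 - 39} + X{\left(-6 \right)}\right) = 132 \left(\frac{1}{102 - 39} + 10\right) = 132 \left(\frac{1}{63} + 10\right) = 132 \cdot \frac{631}{63} = \frac{27764}{21}$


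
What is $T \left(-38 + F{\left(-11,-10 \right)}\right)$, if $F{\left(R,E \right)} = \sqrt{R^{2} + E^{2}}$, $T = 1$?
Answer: $-38 + \sqrt{221} \approx -23.134$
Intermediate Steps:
$F{\left(R,E \right)} = \sqrt{E^{2} + R^{2}}$
$T \left(-38 + F{\left(-11,-10 \right)}\right) = 1 \left(-38 + \sqrt{\left(-10\right)^{2} + \left(-11\right)^{2}}\right) = 1 \left(-38 + \sqrt{100 + 121}\right) = 1 \left(-38 + \sqrt{221}\right) = -38 + \sqrt{221}$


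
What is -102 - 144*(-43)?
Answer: 6090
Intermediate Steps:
-102 - 144*(-43) = -102 + 6192 = 6090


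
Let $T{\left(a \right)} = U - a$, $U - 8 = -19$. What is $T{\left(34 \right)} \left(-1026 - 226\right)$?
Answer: $56340$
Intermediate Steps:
$U = -11$ ($U = 8 - 19 = -11$)
$T{\left(a \right)} = -11 - a$
$T{\left(34 \right)} \left(-1026 - 226\right) = \left(-11 - 34\right) \left(-1026 - 226\right) = \left(-11 - 34\right) \left(-1252\right) = \left(-45\right) \left(-1252\right) = 56340$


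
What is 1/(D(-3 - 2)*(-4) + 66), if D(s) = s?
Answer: 1/86 ≈ 0.011628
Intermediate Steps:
1/(D(-3 - 2)*(-4) + 66) = 1/((-3 - 2)*(-4) + 66) = 1/(-5*(-4) + 66) = 1/(20 + 66) = 1/86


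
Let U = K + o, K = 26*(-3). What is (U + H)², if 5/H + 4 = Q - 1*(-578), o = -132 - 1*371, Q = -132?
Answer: 65944699209/195364 ≈ 3.3755e+5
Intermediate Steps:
o = -503 (o = -132 - 371 = -503)
K = -78
H = 5/442 (H = 5/(-4 + (-132 - 1*(-578))) = 5/(-4 + (-132 + 578)) = 5/(-4 + 446) = 5/442 ≈ 0.011312)
U = -581 (U = -78 - 503 = -581)
(U + H)² = (-581 + 5/442)² = (-256797/442)² = 65944699209/195364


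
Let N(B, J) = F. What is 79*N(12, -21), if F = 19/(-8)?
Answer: -1501/8 ≈ -187.63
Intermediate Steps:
F = -19/8 (F = 19*(-⅛) = -19/8 ≈ -2.3750)
N(B, J) = -19/8
79*N(12, -21) = 79*(-19/8) = -1501/8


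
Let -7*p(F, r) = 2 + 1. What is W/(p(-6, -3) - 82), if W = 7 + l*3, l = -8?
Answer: 119/577 ≈ 0.20624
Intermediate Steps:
p(F, r) = -3/7 (p(F, r) = -(2 + 1)/7 = -⅐*3 = -3/7)
W = -17 (W = 7 - 8*3 = 7 - 24 = -17)
W/(p(-6, -3) - 82) = -17/(-3/7 - 82) = -17/(-577/7) = -17*(-7/577) = 119/577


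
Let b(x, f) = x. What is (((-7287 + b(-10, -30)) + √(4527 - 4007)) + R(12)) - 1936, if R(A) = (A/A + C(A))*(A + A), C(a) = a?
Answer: -8921 + 2*√130 ≈ -8898.2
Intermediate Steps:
R(A) = 2*A*(1 + A) (R(A) = (A/A + A)*(A + A) = (1 + A)*(2*A) = 2*A*(1 + A))
(((-7287 + b(-10, -30)) + √(4527 - 4007)) + R(12)) - 1936 = (((-7287 - 10) + √(4527 - 4007)) + 2*12*(1 + 12)) - 1936 = ((-7297 + √520) + 2*12*13) - 1936 = ((-7297 + 2*√130) + 312) - 1936 = (-6985 + 2*√130) - 1936 = -8921 + 2*√130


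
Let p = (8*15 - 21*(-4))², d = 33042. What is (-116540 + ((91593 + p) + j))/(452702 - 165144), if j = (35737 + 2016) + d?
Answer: 43732/143779 ≈ 0.30416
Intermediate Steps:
j = 70795 (j = (35737 + 2016) + 33042 = 37753 + 33042 = 70795)
p = 41616 (p = (120 + 84)² = 204² = 41616)
(-116540 + ((91593 + p) + j))/(452702 - 165144) = (-116540 + ((91593 + 41616) + 70795))/(452702 - 165144) = (-116540 + (133209 + 70795))/287558 = (-116540 + 204004)*(1/287558) = 87464*(1/287558) = 43732/143779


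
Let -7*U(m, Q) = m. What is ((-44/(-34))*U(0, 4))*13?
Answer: 0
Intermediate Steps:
U(m, Q) = -m/7
((-44/(-34))*U(0, 4))*13 = ((-44/(-34))*(-⅐*0))*13 = (-44*(-1/34)*0)*13 = ((22/17)*0)*13 = 0*13 = 0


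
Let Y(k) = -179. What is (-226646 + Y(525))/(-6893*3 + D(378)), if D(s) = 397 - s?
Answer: 45365/4132 ≈ 10.979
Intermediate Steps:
(-226646 + Y(525))/(-6893*3 + D(378)) = (-226646 - 179)/(-6893*3 + (397 - 1*378)) = -226825/(-20679 + (397 - 378)) = -226825/(-20679 + 19) = -226825/(-20660) = -226825*(-1/20660) = 45365/4132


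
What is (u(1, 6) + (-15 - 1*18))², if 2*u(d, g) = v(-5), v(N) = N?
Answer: 5041/4 ≈ 1260.3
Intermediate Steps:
u(d, g) = -5/2 (u(d, g) = (½)*(-5) = -5/2)
(u(1, 6) + (-15 - 1*18))² = (-5/2 + (-15 - 1*18))² = (-5/2 + (-15 - 18))² = (-5/2 - 33)² = (-71/2)² = 5041/4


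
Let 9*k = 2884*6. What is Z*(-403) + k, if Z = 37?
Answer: -38965/3 ≈ -12988.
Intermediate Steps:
k = 5768/3 (k = (2884*6)/9 = (⅑)*17304 = 5768/3 ≈ 1922.7)
Z*(-403) + k = 37*(-403) + 5768/3 = -14911 + 5768/3 = -38965/3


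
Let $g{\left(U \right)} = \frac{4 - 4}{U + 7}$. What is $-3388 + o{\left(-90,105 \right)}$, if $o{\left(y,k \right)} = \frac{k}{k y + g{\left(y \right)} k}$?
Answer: $- \frac{304921}{90} \approx -3388.0$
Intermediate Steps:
$g{\left(U \right)} = 0$ ($g{\left(U \right)} = \frac{0}{7 + U} = 0$)
$o{\left(y,k \right)} = \frac{1}{y}$ ($o{\left(y,k \right)} = \frac{k}{k y + 0 k} = \frac{k}{k y + 0} = \frac{k}{k y} = k \frac{1}{k y} = \frac{1}{y}$)
$-3388 + o{\left(-90,105 \right)} = -3388 + \frac{1}{-90} = -3388 - \frac{1}{90} = - \frac{304921}{90}$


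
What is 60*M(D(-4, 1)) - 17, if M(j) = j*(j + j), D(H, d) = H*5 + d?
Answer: 43303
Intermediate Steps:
D(H, d) = d + 5*H (D(H, d) = 5*H + d = d + 5*H)
M(j) = 2*j² (M(j) = j*(2*j) = 2*j²)
60*M(D(-4, 1)) - 17 = 60*(2*(1 + 5*(-4))²) - 17 = 60*(2*(1 - 20)²) - 17 = 60*(2*(-19)²) - 17 = 60*(2*361) - 17 = 60*722 - 17 = 43320 - 17 = 43303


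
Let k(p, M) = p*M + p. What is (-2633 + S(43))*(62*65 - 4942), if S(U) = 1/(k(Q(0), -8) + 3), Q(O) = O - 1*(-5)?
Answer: 4802649/2 ≈ 2.4013e+6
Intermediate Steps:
Q(O) = 5 + O (Q(O) = O + 5 = 5 + O)
k(p, M) = p + M*p (k(p, M) = M*p + p = p + M*p)
S(U) = -1/32 (S(U) = 1/((5 + 0)*(1 - 8) + 3) = 1/(5*(-7) + 3) = 1/(-35 + 3) = 1/(-32) = -1/32)
(-2633 + S(43))*(62*65 - 4942) = (-2633 - 1/32)*(62*65 - 4942) = -84257*(4030 - 4942)/32 = -84257/32*(-912) = 4802649/2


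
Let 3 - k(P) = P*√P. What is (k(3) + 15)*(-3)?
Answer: -54 + 9*√3 ≈ -38.412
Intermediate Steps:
k(P) = 3 - P^(3/2) (k(P) = 3 - P*√P = 3 - P^(3/2))
(k(3) + 15)*(-3) = ((3 - 3^(3/2)) + 15)*(-3) = ((3 - 3*√3) + 15)*(-3) = (18 - 3*√3)*(-3) = -54 + 9*√3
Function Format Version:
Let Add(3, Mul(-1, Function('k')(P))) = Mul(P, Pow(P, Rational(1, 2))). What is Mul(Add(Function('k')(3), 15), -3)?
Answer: Add(-54, Mul(9, Pow(3, Rational(1, 2)))) ≈ -38.412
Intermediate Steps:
Function('k')(P) = Add(3, Mul(-1, Pow(P, Rational(3, 2)))) (Function('k')(P) = Add(3, Mul(-1, Mul(P, Pow(P, Rational(1, 2))))) = Add(3, Mul(-1, Pow(P, Rational(3, 2)))))
Mul(Add(Function('k')(3), 15), -3) = Mul(Add(Add(3, Mul(-1, Pow(3, Rational(3, 2)))), 15), -3) = Mul(Add(Add(3, Mul(-1, Mul(3, Pow(3, Rational(1, 2))))), 15), -3) = Mul(Add(Add(3, Mul(-3, Pow(3, Rational(1, 2)))), 15), -3) = Mul(Add(18, Mul(-3, Pow(3, Rational(1, 2)))), -3) = Add(-54, Mul(9, Pow(3, Rational(1, 2))))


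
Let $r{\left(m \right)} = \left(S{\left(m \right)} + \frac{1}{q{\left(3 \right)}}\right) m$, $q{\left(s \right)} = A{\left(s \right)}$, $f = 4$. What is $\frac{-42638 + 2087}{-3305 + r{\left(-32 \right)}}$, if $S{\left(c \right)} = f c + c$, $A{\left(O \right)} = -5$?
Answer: $- \frac{28965}{1301} \approx -22.264$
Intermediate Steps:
$q{\left(s \right)} = -5$
$S{\left(c \right)} = 5 c$ ($S{\left(c \right)} = 4 c + c = 5 c$)
$r{\left(m \right)} = m \left(- \frac{1}{5} + 5 m\right)$ ($r{\left(m \right)} = \left(5 m + \frac{1}{-5}\right) m = \left(5 m - \frac{1}{5}\right) m = \left(- \frac{1}{5} + 5 m\right) m = m \left(- \frac{1}{5} + 5 m\right)$)
$\frac{-42638 + 2087}{-3305 + r{\left(-32 \right)}} = \frac{-42638 + 2087}{-3305 + \frac{1}{5} \left(-32\right) \left(-1 + 25 \left(-32\right)\right)} = - \frac{40551}{-3305 + \frac{1}{5} \left(-32\right) \left(-1 - 800\right)} = - \frac{40551}{-3305 + \frac{1}{5} \left(-32\right) \left(-801\right)} = - \frac{40551}{-3305 + \frac{25632}{5}} = - \frac{40551}{\frac{9107}{5}} = \left(-40551\right) \frac{5}{9107} = - \frac{28965}{1301}$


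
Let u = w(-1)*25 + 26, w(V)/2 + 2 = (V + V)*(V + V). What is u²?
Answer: 15876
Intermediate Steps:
w(V) = -4 + 8*V² (w(V) = -4 + 2*((V + V)*(V + V)) = -4 + 2*((2*V)*(2*V)) = -4 + 2*(4*V²) = -4 + 8*V²)
u = 126 (u = (-4 + 8*(-1)²)*25 + 26 = (-4 + 8*1)*25 + 26 = (-4 + 8)*25 + 26 = 4*25 + 26 = 100 + 26 = 126)
u² = 126² = 15876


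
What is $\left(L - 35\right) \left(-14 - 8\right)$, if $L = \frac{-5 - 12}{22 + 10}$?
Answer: $\frac{12507}{16} \approx 781.69$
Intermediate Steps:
$L = - \frac{17}{32} \approx -0.53125$
$\left(L - 35\right) \left(-14 - 8\right) = \left(- \frac{17}{32} - 35\right) \left(-14 - 8\right) = - \frac{1137 \left(-14 - 8\right)}{32} = \left(- \frac{1137}{32}\right) \left(-22\right) = \frac{12507}{16}$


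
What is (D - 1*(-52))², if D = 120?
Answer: 29584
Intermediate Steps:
(D - 1*(-52))² = (120 - 1*(-52))² = (120 + 52)² = 172² = 29584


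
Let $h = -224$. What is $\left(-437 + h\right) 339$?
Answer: $-224079$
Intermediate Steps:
$\left(-437 + h\right) 339 = \left(-437 - 224\right) 339 = \left(-661\right) 339 = -224079$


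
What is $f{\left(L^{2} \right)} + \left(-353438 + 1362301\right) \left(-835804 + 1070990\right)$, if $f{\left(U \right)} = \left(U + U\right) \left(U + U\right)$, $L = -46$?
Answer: $237288363342$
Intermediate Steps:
$f{\left(U \right)} = 4 U^{2}$ ($f{\left(U \right)} = 2 U 2 U = 4 U^{2}$)
$f{\left(L^{2} \right)} + \left(-353438 + 1362301\right) \left(-835804 + 1070990\right) = 4 \left(\left(-46\right)^{2}\right)^{2} + \left(-353438 + 1362301\right) \left(-835804 + 1070990\right) = 4 \cdot 2116^{2} + 1008863 \cdot 235186 = 4 \cdot 4477456 + 237270453518 = 17909824 + 237270453518 = 237288363342$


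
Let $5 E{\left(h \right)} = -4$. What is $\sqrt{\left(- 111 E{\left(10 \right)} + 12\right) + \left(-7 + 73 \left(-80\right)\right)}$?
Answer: $\frac{i \sqrt{143655}}{5} \approx 75.804 i$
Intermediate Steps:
$E{\left(h \right)} = - \frac{4}{5}$ ($E{\left(h \right)} = \frac{1}{5} \left(-4\right) = - \frac{4}{5}$)
$\sqrt{\left(- 111 E{\left(10 \right)} + 12\right) + \left(-7 + 73 \left(-80\right)\right)} = \sqrt{\left(\left(-111\right) \left(- \frac{4}{5}\right) + 12\right) + \left(-7 + 73 \left(-80\right)\right)} = \sqrt{\left(\frac{444}{5} + 12\right) - 5847} = \sqrt{\frac{504}{5} - 5847} = \sqrt{- \frac{28731}{5}} = \frac{i \sqrt{143655}}{5}$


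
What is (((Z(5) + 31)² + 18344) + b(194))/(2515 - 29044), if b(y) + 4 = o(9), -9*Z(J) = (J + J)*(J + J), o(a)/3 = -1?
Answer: -1517338/2148849 ≈ -0.70612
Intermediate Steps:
o(a) = -3 (o(a) = 3*(-1) = -3)
Z(J) = -4*J²/9 (Z(J) = -(J + J)*(J + J)/9 = -2*J*2*J/9 = -4*J²/9)
b(y) = -7 (b(y) = -4 - 3 = -7)
(((Z(5) + 31)² + 18344) + b(194))/(2515 - 29044) = (((-4/9*5² + 31)² + 18344) - 7)/(2515 - 29044) = (((-4/9*25 + 31)² + 18344) - 7)/(-26529) = (((-100/9 + 31)² + 18344) - 7)*(-1/26529) = (((179/9)² + 18344) - 7)*(-1/26529) = ((32041/81 + 18344) - 7)*(-1/26529) = (1517905/81 - 7)*(-1/26529) = (1517338/81)*(-1/26529) = -1517338/2148849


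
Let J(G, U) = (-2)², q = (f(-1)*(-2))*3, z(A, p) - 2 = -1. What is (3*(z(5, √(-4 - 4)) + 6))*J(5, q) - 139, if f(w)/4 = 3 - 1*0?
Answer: -55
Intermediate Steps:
f(w) = 12 (f(w) = 4*(3 - 1*0) = 4*(3 + 0) = 4*3 = 12)
z(A, p) = 1 (z(A, p) = 2 - 1 = 1)
q = -72 (q = (12*(-2))*3 = -24*3 = -72)
J(G, U) = 4
(3*(z(5, √(-4 - 4)) + 6))*J(5, q) - 139 = (3*(1 + 6))*4 - 139 = (3*7)*4 - 139 = 21*4 - 139 = 84 - 139 = -55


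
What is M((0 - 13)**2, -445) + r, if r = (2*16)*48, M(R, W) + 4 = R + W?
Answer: 1256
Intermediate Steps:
M(R, W) = -4 + R + W (M(R, W) = -4 + (R + W) = -4 + R + W)
r = 1536 (r = 32*48 = 1536)
M((0 - 13)**2, -445) + r = (-4 + (0 - 13)**2 - 445) + 1536 = (-4 + (-13)**2 - 445) + 1536 = (-4 + 169 - 445) + 1536 = -280 + 1536 = 1256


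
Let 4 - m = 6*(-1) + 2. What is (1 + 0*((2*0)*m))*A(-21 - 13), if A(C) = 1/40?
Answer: 1/40 ≈ 0.025000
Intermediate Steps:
A(C) = 1/40
m = 8 (m = 4 - (6*(-1) + 2) = 4 - (-6 + 2) = 4 - 1*(-4) = 4 + 4 = 8)
(1 + 0*((2*0)*m))*A(-21 - 13) = (1 + 0*((2*0)*8))*(1/40) = (1 + 0*(0*8))*(1/40) = (1 + 0*0)*(1/40) = (1 + 0)*(1/40) = 1*(1/40) = 1/40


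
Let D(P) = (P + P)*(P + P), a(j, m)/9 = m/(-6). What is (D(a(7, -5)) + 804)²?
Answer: 1058841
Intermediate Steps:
a(j, m) = -3*m/2 (a(j, m) = 9*(m/(-6)) = 9*(m*(-⅙)) = 9*(-m/6) = -3*m/2)
D(P) = 4*P² (D(P) = (2*P)*(2*P) = 4*P²)
(D(a(7, -5)) + 804)² = (4*(-3/2*(-5))² + 804)² = (4*(15/2)² + 804)² = (4*(225/4) + 804)² = (225 + 804)² = 1029² = 1058841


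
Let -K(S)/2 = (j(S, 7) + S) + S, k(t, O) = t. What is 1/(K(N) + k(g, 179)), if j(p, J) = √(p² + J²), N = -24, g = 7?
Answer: 1/53 ≈ 0.018868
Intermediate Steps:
j(p, J) = √(J² + p²)
K(S) = -4*S - 2*√(49 + S²) (K(S) = -2*((√(7² + S²) + S) + S) = -2*((√(49 + S²) + S) + S) = -2*((S + √(49 + S²)) + S) = -2*(√(49 + S²) + 2*S) = -4*S - 2*√(49 + S²))
1/(K(N) + k(g, 179)) = 1/((-4*(-24) - 2*√(49 + (-24)²)) + 7) = 1/((96 - 2*√(49 + 576)) + 7) = 1/((96 - 2*√625) + 7) = 1/((96 - 2*25) + 7) = 1/((96 - 50) + 7) = 1/(46 + 7) = 1/53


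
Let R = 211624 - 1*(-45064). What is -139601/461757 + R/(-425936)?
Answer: -11124285772/12292433097 ≈ -0.90497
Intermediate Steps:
R = 256688 (R = 211624 + 45064 = 256688)
-139601/461757 + R/(-425936) = -139601/461757 + 256688/(-425936) = -139601*1/461757 + 256688*(-1/425936) = -139601/461757 - 16043/26621 = -11124285772/12292433097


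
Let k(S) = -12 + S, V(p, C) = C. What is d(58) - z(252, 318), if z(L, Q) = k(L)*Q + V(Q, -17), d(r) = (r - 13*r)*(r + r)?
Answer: -157039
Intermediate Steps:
d(r) = -24*r² (d(r) = (-12*r)*(2*r) = -24*r²)
z(L, Q) = -17 + Q*(-12 + L) (z(L, Q) = (-12 + L)*Q - 17 = Q*(-12 + L) - 17 = -17 + Q*(-12 + L))
d(58) - z(252, 318) = -24*58² - (-17 + 318*(-12 + 252)) = -24*3364 - (-17 + 318*240) = -80736 - (-17 + 76320) = -80736 - 1*76303 = -80736 - 76303 = -157039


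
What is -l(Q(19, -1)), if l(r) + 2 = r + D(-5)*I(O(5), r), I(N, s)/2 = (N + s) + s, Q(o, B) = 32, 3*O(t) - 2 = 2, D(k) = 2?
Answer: -874/3 ≈ -291.33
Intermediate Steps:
O(t) = 4/3 (O(t) = 2/3 + (1/3)*2 = 2/3 + 2/3 = 4/3)
I(N, s) = 2*N + 4*s (I(N, s) = 2*((N + s) + s) = 2*(N + 2*s) = 2*N + 4*s)
l(r) = 10/3 + 9*r (l(r) = -2 + (r + 2*(2*(4/3) + 4*r)) = -2 + (r + 2*(8/3 + 4*r)) = -2 + (r + (16/3 + 8*r)) = -2 + (16/3 + 9*r) = 10/3 + 9*r)
-l(Q(19, -1)) = -(10/3 + 9*32) = -(10/3 + 288) = -1*874/3 = -874/3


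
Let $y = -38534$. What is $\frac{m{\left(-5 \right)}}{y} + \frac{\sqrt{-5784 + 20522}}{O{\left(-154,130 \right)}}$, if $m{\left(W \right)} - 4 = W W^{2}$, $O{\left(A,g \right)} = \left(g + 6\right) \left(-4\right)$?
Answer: $\frac{121}{38534} - \frac{\sqrt{14738}}{544} \approx -0.22002$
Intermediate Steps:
$O{\left(A,g \right)} = -24 - 4 g$ ($O{\left(A,g \right)} = \left(6 + g\right) \left(-4\right) = -24 - 4 g$)
$m{\left(W \right)} = 4 + W^{3}$ ($m{\left(W \right)} = 4 + W W^{2} = 4 + W^{3}$)
$\frac{m{\left(-5 \right)}}{y} + \frac{\sqrt{-5784 + 20522}}{O{\left(-154,130 \right)}} = \frac{4 + \left(-5\right)^{3}}{-38534} + \frac{\sqrt{-5784 + 20522}}{-24 - 520} = \left(4 - 125\right) \left(- \frac{1}{38534}\right) + \frac{\sqrt{14738}}{-24 - 520} = \left(-121\right) \left(- \frac{1}{38534}\right) + \frac{\sqrt{14738}}{-544} = \frac{121}{38534} + \sqrt{14738} \left(- \frac{1}{544}\right) = \frac{121}{38534} - \frac{\sqrt{14738}}{544}$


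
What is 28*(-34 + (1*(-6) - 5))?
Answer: -1260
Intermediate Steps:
28*(-34 + (1*(-6) - 5)) = 28*(-34 + (-6 - 5)) = 28*(-34 - 11) = 28*(-45) = -1260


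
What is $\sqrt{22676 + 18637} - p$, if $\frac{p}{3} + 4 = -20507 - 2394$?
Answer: $68715 + \sqrt{41313} \approx 68918.0$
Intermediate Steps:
$p = -68715$ ($p = -12 + 3 \left(-20507 - 2394\right) = -12 + 3 \left(-22901\right) = -12 - 68703 = -68715$)
$\sqrt{22676 + 18637} - p = \sqrt{22676 + 18637} - -68715 = \sqrt{41313} + 68715 = 68715 + \sqrt{41313}$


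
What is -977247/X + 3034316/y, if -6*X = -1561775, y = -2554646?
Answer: -9859019854136/1994891128325 ≈ -4.9421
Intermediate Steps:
X = 1561775/6 (X = -⅙*(-1561775) = 1561775/6 ≈ 2.6030e+5)
-977247/X + 3034316/y = -977247/1561775/6 + 3034316/(-2554646) = -977247*6/1561775 + 3034316*(-1/2554646) = -5863482/1561775 - 1517158/1277323 = -9859019854136/1994891128325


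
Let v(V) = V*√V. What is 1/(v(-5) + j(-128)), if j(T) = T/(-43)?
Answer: 5504/247509 + 9245*I*√5/247509 ≈ 0.022238 + 0.083522*I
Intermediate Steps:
v(V) = V^(3/2)
j(T) = -T/43 (j(T) = T*(-1/43) = -T/43)
1/(v(-5) + j(-128)) = 1/((-5)^(3/2) - 1/43*(-128)) = 1/(-5*I*√5 + 128/43) = 1/(128/43 - 5*I*√5)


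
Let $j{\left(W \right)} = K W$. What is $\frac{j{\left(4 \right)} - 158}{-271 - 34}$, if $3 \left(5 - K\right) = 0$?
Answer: $\frac{138}{305} \approx 0.45246$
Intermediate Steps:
$K = 5$ ($K = 5 - 0 = 5 + 0 = 5$)
$j{\left(W \right)} = 5 W$
$\frac{j{\left(4 \right)} - 158}{-271 - 34} = \frac{5 \cdot 4 - 158}{-271 - 34} = \frac{20 - 158}{-305} = \left(-138\right) \left(- \frac{1}{305}\right) = \frac{138}{305}$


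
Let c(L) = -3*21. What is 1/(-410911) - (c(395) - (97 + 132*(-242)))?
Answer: -13060395225/410911 ≈ -31784.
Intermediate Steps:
c(L) = -63
1/(-410911) - (c(395) - (97 + 132*(-242))) = 1/(-410911) - (-63 - (97 + 132*(-242))) = -1/410911 - (-63 - (97 - 31944)) = -1/410911 - (-63 - 1*(-31847)) = -1/410911 - (-63 + 31847) = -1/410911 - 1*31784 = -1/410911 - 31784 = -13060395225/410911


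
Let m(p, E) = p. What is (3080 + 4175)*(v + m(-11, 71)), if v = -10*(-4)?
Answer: 210395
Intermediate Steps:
v = 40
(3080 + 4175)*(v + m(-11, 71)) = (3080 + 4175)*(40 - 11) = 7255*29 = 210395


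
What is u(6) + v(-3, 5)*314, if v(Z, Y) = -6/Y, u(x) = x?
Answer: -1854/5 ≈ -370.80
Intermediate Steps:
u(6) + v(-3, 5)*314 = 6 - 6/5*314 = 6 - 1884/5 = -1854/5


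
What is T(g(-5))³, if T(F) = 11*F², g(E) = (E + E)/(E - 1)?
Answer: 20796875/729 ≈ 28528.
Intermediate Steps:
g(E) = 2*E/(-1 + E) (g(E) = (2*E)/(-1 + E) = 2*E/(-1 + E))
T(g(-5))³ = (11*(2*(-5)/(-1 - 5))²)³ = (11*(2*(-5)/(-6))²)³ = (11*(2*(-5)*(-⅙))²)³ = (11*(5/3)²)³ = (11*(25/9))³ = (275/9)³ = 20796875/729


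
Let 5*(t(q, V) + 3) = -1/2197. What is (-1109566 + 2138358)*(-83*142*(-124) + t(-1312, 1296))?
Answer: 16516380144426528/10985 ≈ 1.5035e+12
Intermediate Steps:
t(q, V) = -32956/10985 (t(q, V) = -3 + (-1/2197)/5 = -3 + (-1*1/2197)/5 = -3 + (1/5)*(-1/2197) = -3 - 1/10985 = -32956/10985)
(-1109566 + 2138358)*(-83*142*(-124) + t(-1312, 1296)) = (-1109566 + 2138358)*(-83*142*(-124) - 32956/10985) = 1028792*(-11786*(-124) - 32956/10985) = 1028792*(1461464 - 32956/10985) = 1028792*(16054149084/10985) = 16516380144426528/10985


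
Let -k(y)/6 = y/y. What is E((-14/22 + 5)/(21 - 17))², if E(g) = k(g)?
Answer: 36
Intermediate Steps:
k(y) = -6 (k(y) = -6*y/y = -6*1 = -6)
E(g) = -6
E((-14/22 + 5)/(21 - 17))² = (-6)² = 36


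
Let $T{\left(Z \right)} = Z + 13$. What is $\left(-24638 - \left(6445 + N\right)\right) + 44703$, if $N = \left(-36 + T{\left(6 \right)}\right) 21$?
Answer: $13977$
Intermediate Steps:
$T{\left(Z \right)} = 13 + Z$
$N = -357$ ($N = \left(-36 + \left(13 + 6\right)\right) 21 = \left(-36 + 19\right) 21 = \left(-17\right) 21 = -357$)
$\left(-24638 - \left(6445 + N\right)\right) + 44703 = \left(-24638 - \left(6445 - 357\right)\right) + 44703 = \left(-24638 - 6088\right) + 44703 = -30726 + 44703 = 13977$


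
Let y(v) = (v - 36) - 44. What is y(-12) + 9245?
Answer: 9153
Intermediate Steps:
y(v) = -80 + v (y(v) = (-36 + v) - 44 = -80 + v)
y(-12) + 9245 = (-80 - 12) + 9245 = -92 + 9245 = 9153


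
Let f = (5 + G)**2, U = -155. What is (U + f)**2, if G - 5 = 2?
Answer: 121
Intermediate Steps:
G = 7 (G = 5 + 2 = 7)
f = 144 (f = (5 + 7)**2 = 12**2 = 144)
(U + f)**2 = (-155 + 144)**2 = (-11)**2 = 121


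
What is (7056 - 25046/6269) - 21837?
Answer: -92687135/6269 ≈ -14785.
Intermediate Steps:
(7056 - 25046/6269) - 21837 = 44209018/6269 - 21837 = -92687135/6269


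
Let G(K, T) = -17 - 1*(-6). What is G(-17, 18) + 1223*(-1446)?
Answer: -1768469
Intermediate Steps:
G(K, T) = -11 (G(K, T) = -17 + 6 = -11)
G(-17, 18) + 1223*(-1446) = -11 + 1223*(-1446) = -11 - 1768458 = -1768469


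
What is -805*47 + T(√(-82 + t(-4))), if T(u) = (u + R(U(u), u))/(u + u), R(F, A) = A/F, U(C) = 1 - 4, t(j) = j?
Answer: -113504/3 ≈ -37835.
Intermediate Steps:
U(C) = -3
T(u) = ⅓ (T(u) = (u + u/(-3))/(u + u) = (u + u*(-⅓))/((2*u)) = (u - u/3)*(1/(2*u)) = (2*u/3)*(1/(2*u)) = ⅓)
-805*47 + T(√(-82 + t(-4))) = -805*47 + ⅓ = -37835 + ⅓ = -113504/3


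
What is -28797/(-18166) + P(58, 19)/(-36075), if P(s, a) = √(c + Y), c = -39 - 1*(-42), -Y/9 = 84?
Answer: 28797/18166 - I*√753/36075 ≈ 1.5852 - 0.00076066*I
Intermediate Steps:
Y = -756 (Y = -9*84 = -756)
c = 3 (c = -39 + 42 = 3)
P(s, a) = I*√753 (P(s, a) = √(3 - 756) = √(-753) = I*√753)
-28797/(-18166) + P(58, 19)/(-36075) = -28797/(-18166) + (I*√753)/(-36075) = -28797*(-1/18166) + (I*√753)*(-1/36075) = 28797/18166 - I*√753/36075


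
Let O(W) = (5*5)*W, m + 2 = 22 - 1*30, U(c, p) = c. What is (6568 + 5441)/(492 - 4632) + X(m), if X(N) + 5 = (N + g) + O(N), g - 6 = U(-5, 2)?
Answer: -368323/1380 ≈ -266.90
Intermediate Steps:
g = 1 (g = 6 - 5 = 1)
m = -10 (m = -2 + (22 - 1*30) = -2 + (22 - 30) = -2 - 8 = -10)
O(W) = 25*W
X(N) = -4 + 26*N (X(N) = -5 + ((N + 1) + 25*N) = -5 + ((1 + N) + 25*N) = -5 + (1 + 26*N) = -4 + 26*N)
(6568 + 5441)/(492 - 4632) + X(m) = (6568 + 5441)/(492 - 4632) + (-4 + 26*(-10)) = 12009/(-4140) + (-4 - 260) = 12009*(-1/4140) - 264 = -4003/1380 - 264 = -368323/1380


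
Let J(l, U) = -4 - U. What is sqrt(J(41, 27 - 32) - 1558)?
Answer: 3*I*sqrt(173) ≈ 39.459*I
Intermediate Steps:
sqrt(J(41, 27 - 32) - 1558) = sqrt((-4 - (27 - 32)) - 1558) = sqrt((-4 - 1*(-5)) - 1558) = sqrt((-4 + 5) - 1558) = sqrt(1 - 1558) = sqrt(-1557) = 3*I*sqrt(173)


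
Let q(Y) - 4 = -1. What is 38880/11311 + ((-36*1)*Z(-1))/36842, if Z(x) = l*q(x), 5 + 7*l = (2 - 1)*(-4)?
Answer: 5018956506/1458519517 ≈ 3.4411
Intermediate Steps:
l = -9/7 (l = -5/7 + ((2 - 1)*(-4))/7 = -5/7 + (1*(-4))/7 = -5/7 + (⅐)*(-4) = -5/7 - 4/7 = -9/7 ≈ -1.2857)
q(Y) = 3 (q(Y) = 4 - 1 = 3)
Z(x) = -27/7 (Z(x) = -9/7*3 = -27/7)
38880/11311 + ((-36*1)*Z(-1))/36842 = 38880/11311 + (-36*1*(-27/7))/36842 = 38880*(1/11311) - 36*(-27/7)*(1/36842) = 38880/11311 + (972/7)*(1/36842) = 38880/11311 + 486/128947 = 5018956506/1458519517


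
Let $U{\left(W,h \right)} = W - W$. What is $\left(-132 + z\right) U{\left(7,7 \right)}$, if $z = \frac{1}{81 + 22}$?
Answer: $0$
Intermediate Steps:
$U{\left(W,h \right)} = 0$
$z = \frac{1}{103} \approx 0.0097087$
$\left(-132 + z\right) U{\left(7,7 \right)} = \left(-132 + \frac{1}{103}\right) 0 = \left(- \frac{13595}{103}\right) 0 = 0$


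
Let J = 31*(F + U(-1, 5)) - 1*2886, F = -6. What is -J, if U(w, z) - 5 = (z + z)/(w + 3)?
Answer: 2762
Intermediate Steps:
U(w, z) = 5 + 2*z/(3 + w) (U(w, z) = 5 + (z + z)/(w + 3) = 5 + (2*z)/(3 + w) = 5 + 2*z/(3 + w))
J = -2762 (J = 31*(-6 + (15 + 2*5 + 5*(-1))/(3 - 1)) - 1*2886 = 31*(-6 + (15 + 10 - 5)/2) - 2886 = 31*(-6 + (½)*20) - 2886 = 31*(-6 + 10) - 2886 = 31*4 - 2886 = 124 - 2886 = -2762)
-J = -1*(-2762) = 2762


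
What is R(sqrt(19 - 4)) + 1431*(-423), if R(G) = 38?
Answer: -605275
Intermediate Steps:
R(sqrt(19 - 4)) + 1431*(-423) = 38 + 1431*(-423) = 38 - 605313 = -605275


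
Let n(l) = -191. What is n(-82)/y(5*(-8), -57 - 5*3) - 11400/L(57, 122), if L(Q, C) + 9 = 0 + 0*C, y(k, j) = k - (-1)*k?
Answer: 304573/240 ≈ 1269.1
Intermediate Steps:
y(k, j) = 2*k (y(k, j) = k + k = 2*k)
L(Q, C) = -9 (L(Q, C) = -9 + (0 + 0*C) = -9 + (0 + 0) = -9 + 0 = -9)
n(-82)/y(5*(-8), -57 - 5*3) - 11400/L(57, 122) = -191/(2*(5*(-8))) - 11400/(-9) = -191/(2*(-40)) - 11400*(-⅑) = -191/(-80) + 3800/3 = -191*(-1/80) + 3800/3 = 191/80 + 3800/3 = 304573/240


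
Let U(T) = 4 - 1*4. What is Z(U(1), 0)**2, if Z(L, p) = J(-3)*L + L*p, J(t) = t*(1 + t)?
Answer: 0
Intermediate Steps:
U(T) = 0 (U(T) = 4 - 4 = 0)
Z(L, p) = 6*L + L*p (Z(L, p) = (-3*(1 - 3))*L + L*p = (-3*(-2))*L + L*p = 6*L + L*p)
Z(U(1), 0)**2 = (0*(6 + 0))**2 = (0*6)**2 = 0**2 = 0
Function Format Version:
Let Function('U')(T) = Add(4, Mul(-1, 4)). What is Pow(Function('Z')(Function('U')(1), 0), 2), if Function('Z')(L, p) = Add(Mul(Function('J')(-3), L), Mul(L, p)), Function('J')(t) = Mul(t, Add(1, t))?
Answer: 0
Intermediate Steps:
Function('U')(T) = 0 (Function('U')(T) = Add(4, -4) = 0)
Function('Z')(L, p) = Add(Mul(6, L), Mul(L, p)) (Function('Z')(L, p) = Add(Mul(Mul(-3, Add(1, -3)), L), Mul(L, p)) = Add(Mul(Mul(-3, -2), L), Mul(L, p)) = Add(Mul(6, L), Mul(L, p)))
Pow(Function('Z')(Function('U')(1), 0), 2) = Pow(Mul(0, Add(6, 0)), 2) = Pow(Mul(0, 6), 2) = Pow(0, 2) = 0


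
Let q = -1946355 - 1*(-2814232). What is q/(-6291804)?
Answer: -867877/6291804 ≈ -0.13794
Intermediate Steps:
q = 867877 (q = -1946355 + 2814232 = 867877)
q/(-6291804) = 867877/(-6291804) = 867877*(-1/6291804) = -867877/6291804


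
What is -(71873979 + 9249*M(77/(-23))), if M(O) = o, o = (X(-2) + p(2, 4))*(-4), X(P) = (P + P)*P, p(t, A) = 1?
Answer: -71541015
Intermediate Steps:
X(P) = 2*P² (X(P) = (2*P)*P = 2*P²)
o = -36 (o = (2*(-2)² + 1)*(-4) = (2*4 + 1)*(-4) = (8 + 1)*(-4) = 9*(-4) = -36)
M(O) = -36
-(71873979 + 9249*M(77/(-23))) = -9249/(1/(-36 + 7771)) = -9249/(1/7735) = -9249/1/7735 = -9249*7735 = -71541015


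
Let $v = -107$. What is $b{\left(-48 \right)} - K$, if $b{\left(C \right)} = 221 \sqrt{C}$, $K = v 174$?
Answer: $18618 + 884 i \sqrt{3} \approx 18618.0 + 1531.1 i$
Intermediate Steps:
$K = -18618$ ($K = \left(-107\right) 174 = -18618$)
$b{\left(-48 \right)} - K = 221 \sqrt{-48} - -18618 = 221 \cdot 4 i \sqrt{3} + 18618 = 884 i \sqrt{3} + 18618 = 18618 + 884 i \sqrt{3}$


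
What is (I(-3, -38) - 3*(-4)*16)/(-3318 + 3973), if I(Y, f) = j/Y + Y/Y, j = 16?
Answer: 563/1965 ≈ 0.28651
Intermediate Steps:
I(Y, f) = 1 + 16/Y (I(Y, f) = 16/Y + Y/Y = 16/Y + 1 = 1 + 16/Y)
(I(-3, -38) - 3*(-4)*16)/(-3318 + 3973) = ((16 - 3)/(-3) - 3*(-4)*16)/(-3318 + 3973) = (-⅓*13 + 12*16)/655 = (-13/3 + 192)*(1/655) = (563/3)*(1/655) = 563/1965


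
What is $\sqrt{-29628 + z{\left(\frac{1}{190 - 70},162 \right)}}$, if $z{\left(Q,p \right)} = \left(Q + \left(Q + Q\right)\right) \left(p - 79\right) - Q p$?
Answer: $\frac{i \sqrt{11850910}}{20} \approx 172.13 i$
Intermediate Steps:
$z{\left(Q,p \right)} = - Q p + 3 Q \left(-79 + p\right)$ ($z{\left(Q,p \right)} = \left(Q + 2 Q\right) \left(-79 + p\right) - Q p = 3 Q \left(-79 + p\right) - Q p = - Q p + 3 Q \left(-79 + p\right)$)
$\sqrt{-29628 + z{\left(\frac{1}{190 - 70},162 \right)}} = \sqrt{-29628 + \frac{-237 + 2 \cdot 162}{190 - 70}} = \sqrt{-29628 + \frac{-237 + 324}{120}} = \sqrt{-29628 + \frac{1}{120} \cdot 87} = \sqrt{-29628 + \frac{29}{40}} = \sqrt{- \frac{1185091}{40}} = \frac{i \sqrt{11850910}}{20}$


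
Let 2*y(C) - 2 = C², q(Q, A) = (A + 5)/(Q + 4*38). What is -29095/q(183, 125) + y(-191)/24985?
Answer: -24352205123/324805 ≈ -74975.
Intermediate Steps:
q(Q, A) = (5 + A)/(152 + Q) (q(Q, A) = (5 + A)/(Q + 152) = (5 + A)/(152 + Q))
y(C) = 1 + C²/2
-29095/q(183, 125) + y(-191)/24985 = -29095*(152 + 183)/(5 + 125) + (1 + (½)*(-191)²)/24985 = -29095/(130/335) + (1 + (½)*36481)*(1/24985) = -29095/((1/335)*130) + (1 + 36481/2)*(1/24985) = -29095/26/67 + (36483/2)*(1/24985) = -29095*67/26 + 36483/49970 = -1949365/26 + 36483/49970 = -24352205123/324805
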